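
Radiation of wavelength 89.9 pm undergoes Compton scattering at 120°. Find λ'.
93.5395 pm

Using the Compton formula: λ' = λ + λ_C(1 − cos θ)

For θ = 120°, cos θ = -1/2 (exact) = -0.5000, so:
1 − cos 120° = 1 − (-1/2) = 1.5000

Δλ = λ_C × 1.5000 = 2.4263 × 1.5000 = 3.6395 pm

λ' = 89.9 + 3.6395 = 93.5395 pm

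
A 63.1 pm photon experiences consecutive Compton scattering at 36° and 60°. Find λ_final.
64.7765 pm

Apply Compton shift twice:

First scattering at θ₁ = 36°:
Δλ₁ = λ_C(1 - cos(36°))
Δλ₁ = 2.4263 × 0.1910
Δλ₁ = 0.4634 pm

After first scattering:
λ₁ = 63.1 + 0.4634 = 63.5634 pm

Second scattering at θ₂ = 60°:
Δλ₂ = λ_C(1 - cos(60°))
Δλ₂ = 2.4263 × 0.5000
Δλ₂ = 1.2132 pm

Final wavelength:
λ₂ = 63.5634 + 1.2132 = 64.7765 pm

Total shift: Δλ_total = 0.4634 + 1.2132 = 1.6765 pm

(Intermediate values are shown rounded; full precision is carried through to the final answer.)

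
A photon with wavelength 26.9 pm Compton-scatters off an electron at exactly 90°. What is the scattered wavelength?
29.3263 pm

Using the Compton formula: λ' = λ + λ_C(1 − cos θ)

For θ = 90°, cos θ = 0 (exact) = 0.0000, so:
1 − cos 90° = 1 − (0) = 1.0000

Δλ = λ_C × 1.0000 = 2.4263 × 1.0000 = 2.4263 pm

λ' = 26.9 + 2.4263 = 29.3263 pm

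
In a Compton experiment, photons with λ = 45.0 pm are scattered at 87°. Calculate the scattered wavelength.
47.2993 pm

Using the Compton scattering formula:
λ' = λ + Δλ = λ + λ_C(1 - cos θ)

Given:
- Initial wavelength λ = 45.0 pm
- Scattering angle θ = 87°
- Compton wavelength λ_C ≈ 2.4263 pm

Calculate the shift:
Δλ = 2.4263 × (1 - cos(87°))
Δλ = 2.4263 × 0.9477
Δλ = 2.2993 pm

Final wavelength:
λ' = 45.0 + 2.2993 = 47.2993 pm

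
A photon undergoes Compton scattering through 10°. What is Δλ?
0.0369 pm

Using the Compton scattering formula:
Δλ = λ_C(1 - cos θ)

where λ_C = h/(m_e·c) ≈ 2.4263 pm is the Compton wavelength of an electron.

For θ = 10°:
cos(10°) = 0.9848
1 - cos(10°) = 0.0152

Δλ = 2.4263 × 0.0152
Δλ = 0.0369 pm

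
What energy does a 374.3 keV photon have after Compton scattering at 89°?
217.6538 keV

First convert energy to wavelength:
λ = hc/E, with hc ≈ 1239.842 keV·pm (i.e. 1239.842 eV·nm)

For E = 374.3 keV = 374300 eV:
λ = 1239.842 keV·pm / 374.3 keV
λ = 3.3124 pm

Calculate the Compton shift:
Δλ = λ_C(1 - cos(89°)) = 2.4263 × 0.9825
Δλ = 2.3840 pm

Final wavelength:
λ' = 3.3124 + 2.3840 = 5.6964 pm

Final energy:
E' = hc/λ' = 1239.842 / 5.6964 = 217.6538 keV

(Intermediate values are shown rounded; full precision is carried through to the final answer.)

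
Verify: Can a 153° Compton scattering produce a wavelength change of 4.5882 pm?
Yes, consistent

Calculate the expected shift for θ = 153°:

Δλ_expected = λ_C(1 - cos(153°))
Δλ_expected = 2.4263 × (1 - cos(153°))
Δλ_expected = 2.4263 × 1.8910
Δλ_expected = 4.5882 pm

Given shift: 4.5882 pm
Expected shift: 4.5882 pm
Difference: 0.0000 pm

The values match. This is consistent with Compton scattering at the stated angle.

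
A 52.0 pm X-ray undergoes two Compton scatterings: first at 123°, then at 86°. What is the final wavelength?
58.0048 pm

Apply Compton shift twice:

First scattering at θ₁ = 123°:
Δλ₁ = λ_C(1 - cos(123°))
Δλ₁ = 2.4263 × 1.5446
Δλ₁ = 3.7478 pm

After first scattering:
λ₁ = 52.0 + 3.7478 = 55.7478 pm

Second scattering at θ₂ = 86°:
Δλ₂ = λ_C(1 - cos(86°))
Δλ₂ = 2.4263 × 0.9302
Δλ₂ = 2.2571 pm

Final wavelength:
λ₂ = 55.7478 + 2.2571 = 58.0048 pm

Total shift: Δλ_total = 3.7478 + 2.2571 = 6.0048 pm

(Intermediate values are shown rounded; full precision is carried through to the final answer.)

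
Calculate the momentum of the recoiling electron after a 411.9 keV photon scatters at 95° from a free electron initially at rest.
2.5831e-22 kg·m/s

The electron is initially at rest, so by conservation of momentum:
p⃗_e = p⃗₀ − p⃗'  (incident photon momentum minus scattered photon momentum)

Photon momentum magnitudes (p = h/λ = E/c):
λ₀ = hc/E₀ = 3.0101 pm → p₀ = h/λ₀ = 2.2013e-22 kg·m/s
Δλ = λ_C(1 − cos 95°) = 2.6378 pm
λ' = 5.6478 pm → p' = h/λ' = 1.1732e-22 kg·m/s

The scattered photon makes angle θ = 95° with the incident direction, so by the law of cosines:
|p⃗_e|² = p₀² + p'² − 2p₀p'cos θ
|p⃗_e|² = (2.2013e-22)² + (1.1732e-22)² − 2·2.2013e-22·1.1732e-22·cos(95°)
|p⃗_e| = 2.5831e-22 kg·m/s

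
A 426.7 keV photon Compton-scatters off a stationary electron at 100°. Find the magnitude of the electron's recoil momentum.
2.7274e-22 kg·m/s

The electron is initially at rest, so by conservation of momentum:
p⃗_e = p⃗₀ − p⃗'  (incident photon momentum minus scattered photon momentum)

Photon momentum magnitudes (p = h/λ = E/c):
λ₀ = hc/E₀ = 2.9057 pm → p₀ = h/λ₀ = 2.2804e-22 kg·m/s
Δλ = λ_C(1 − cos 100°) = 2.8476 pm
λ' = 5.7533 pm → p' = h/λ' = 1.1517e-22 kg·m/s

The scattered photon makes angle θ = 100° with the incident direction, so by the law of cosines:
|p⃗_e|² = p₀² + p'² − 2p₀p'cos θ
|p⃗_e|² = (2.2804e-22)² + (1.1517e-22)² − 2·2.2804e-22·1.1517e-22·cos(100°)
|p⃗_e| = 2.7274e-22 kg·m/s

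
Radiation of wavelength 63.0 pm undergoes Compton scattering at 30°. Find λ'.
63.3251 pm

Using the Compton formula: λ' = λ + λ_C(1 − cos θ)

For θ = 30°, cos θ = √3/2 (exact) ≈ 0.8660, so:
1 − cos 30° = 1 − (√3/2) ≈ 0.1340

Δλ = λ_C × 0.1340 = 2.4263 × 0.1340 = 0.3251 pm

λ' = 63.0 + 0.3251 = 63.3251 pm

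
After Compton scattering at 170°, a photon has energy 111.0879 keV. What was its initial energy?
195.3999 keV

Convert final energy to wavelength (hc ≈ 1239.842 keV·pm):
λ' = hc/E' = 1239.842 / 111.0879 = 11.1609 pm

Calculate the Compton shift:
Δλ = λ_C(1 - cos(170°))
Δλ = 2.4263 × (1 - cos(170°))
Δλ = 4.8158 pm

Initial wavelength:
λ = λ' - Δλ = 11.1609 - 4.8158 = 6.3452 pm

Initial energy:
E = hc/λ = 1239.842 / 6.3452 = 195.3999 keV

(Intermediate values are shown rounded; full precision is carried through to the final answer.)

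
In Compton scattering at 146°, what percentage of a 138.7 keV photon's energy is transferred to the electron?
0.3318 (or 33.18%)

Calculate initial and final photon energies:

Initial: E₀ = 138.7 keV → λ₀ = 8.9390 pm
Compton shift: Δλ = 4.4378 pm
Final wavelength: λ' = 13.3768 pm
Final energy: E' = 92.6858 keV

Fractional energy loss:
(E₀ - E')/E₀ = (138.7000 - 92.6858)/138.7000
= 46.0142/138.7000
= 0.3318
= 33.18%

(Intermediate values are shown rounded; full precision is carried through to the final answer.)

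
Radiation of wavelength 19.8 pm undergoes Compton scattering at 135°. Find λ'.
23.9420 pm

Using the Compton formula: λ' = λ + λ_C(1 − cos θ)

For θ = 135°, cos θ = -√2/2 (exact) ≈ -0.7071, so:
1 − cos 135° = 1 − (-√2/2) ≈ 1.7071

Δλ = λ_C × 1.7071 = 2.4263 × 1.7071 = 4.1420 pm

λ' = 19.8 + 4.1420 = 23.9420 pm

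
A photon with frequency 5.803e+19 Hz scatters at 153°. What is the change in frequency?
2.730e+19 Hz (decrease)

Convert frequency to wavelength (c = 299792458 m/s):
λ₀ = c/f₀ = 299792458/5.803e+19 = 5.1661633e-12 m = 5.1662 pm

Calculate Compton shift:
Δλ = λ_C(1 - cos(153°)) = 4.5882 pm

Final wavelength:
λ' = λ₀ + Δλ = 5.1662 + 4.5882 = 9.7543 pm

Final frequency:
f' = c/λ' = 299792458/9.7543318e-12 = 3.0734290e+19 Hz

Frequency shift (decrease):
Δf = f₀ - f' = 5.803e+19 - 3.0734290e+19 = 2.730e+19 Hz

(Intermediate values are shown rounded; full precision is carried through to the final answer.)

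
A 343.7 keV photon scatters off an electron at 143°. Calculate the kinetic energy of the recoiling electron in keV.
188.1634 keV

By energy conservation: K_e = E_initial - E_final

First find the scattered photon energy:
Initial wavelength: λ = hc/E = 3.6073 pm
Compton shift: Δλ = λ_C(1 - cos(143°)) = 4.3640 pm
Final wavelength: λ' = 3.6073 + 4.3640 = 7.9714 pm
Final photon energy: E' = hc/λ' = 155.5366 keV

Electron kinetic energy:
K_e = E - E' = 343.7000 - 155.5366 = 188.1634 keV

(Intermediate values are shown rounded; full precision is carried through to the final answer.)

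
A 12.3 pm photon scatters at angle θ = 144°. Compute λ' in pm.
16.6892 pm

Using the Compton scattering formula:
λ' = λ + Δλ = λ + λ_C(1 - cos θ)

Given:
- Initial wavelength λ = 12.3 pm
- Scattering angle θ = 144°
- Compton wavelength λ_C ≈ 2.4263 pm

Calculate the shift:
Δλ = 2.4263 × (1 - cos(144°))
Δλ = 2.4263 × 1.8090
Δλ = 4.3892 pm

Final wavelength:
λ' = 12.3 + 4.3892 = 16.6892 pm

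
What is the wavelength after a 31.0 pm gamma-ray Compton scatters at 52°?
31.9325 pm

Using the Compton scattering formula:
λ' = λ + Δλ = λ + λ_C(1 - cos θ)

Given:
- Initial wavelength λ = 31.0 pm
- Scattering angle θ = 52°
- Compton wavelength λ_C ≈ 2.4263 pm

Calculate the shift:
Δλ = 2.4263 × (1 - cos(52°))
Δλ = 2.4263 × 0.3843
Δλ = 0.9325 pm

Final wavelength:
λ' = 31.0 + 0.9325 = 31.9325 pm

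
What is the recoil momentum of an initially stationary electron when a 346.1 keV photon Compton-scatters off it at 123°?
2.4616e-22 kg·m/s

The electron is initially at rest, so by conservation of momentum:
p⃗_e = p⃗₀ − p⃗'  (incident photon momentum minus scattered photon momentum)

Photon momentum magnitudes (p = h/λ = E/c):
λ₀ = hc/E₀ = 3.5823 pm → p₀ = h/λ₀ = 1.8497e-22 kg·m/s
Δλ = λ_C(1 − cos 123°) = 3.7478 pm
λ' = 7.3301 pm → p' = h/λ' = 9.0395e-23 kg·m/s

The scattered photon makes angle θ = 123° with the incident direction, so by the law of cosines:
|p⃗_e|² = p₀² + p'² − 2p₀p'cos θ
|p⃗_e|² = (1.8497e-22)² + (9.0395e-23)² − 2·1.8497e-22·9.0395e-23·cos(123°)
|p⃗_e| = 2.4616e-22 kg·m/s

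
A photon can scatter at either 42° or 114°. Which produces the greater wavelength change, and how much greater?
114° produces the larger shift by a factor of 5.477

Calculate both shifts using Δλ = λ_C(1 - cos θ):

For θ₁ = 42°:
Δλ₁ = 2.4263 × (1 - cos(42°))
Δλ₁ = 2.4263 × 0.2569
Δλ₁ = 0.6232 pm

For θ₂ = 114°:
Δλ₂ = 2.4263 × (1 - cos(114°))
Δλ₂ = 2.4263 × 1.4067
Δλ₂ = 3.4132 pm

The 114° angle produces the larger shift.
Ratio: 3.4132/0.6232 = 5.477

(Intermediate values are shown rounded; full precision is carried through to the final answer.)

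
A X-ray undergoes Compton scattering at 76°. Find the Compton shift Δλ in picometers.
1.8393 pm

Using the Compton scattering formula:
Δλ = λ_C(1 - cos θ)

where λ_C = h/(m_e·c) ≈ 2.4263 pm is the Compton wavelength of an electron.

For θ = 76°:
cos(76°) = 0.2419
1 - cos(76°) = 0.7581

Δλ = 2.4263 × 0.7581
Δλ = 1.8393 pm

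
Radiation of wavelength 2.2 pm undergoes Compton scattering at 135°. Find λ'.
6.3420 pm

Using the Compton formula: λ' = λ + λ_C(1 − cos θ)

For θ = 135°, cos θ = -√2/2 (exact) ≈ -0.7071, so:
1 − cos 135° = 1 − (-√2/2) ≈ 1.7071

Δλ = λ_C × 1.7071 = 2.4263 × 1.7071 = 4.1420 pm

λ' = 2.2 + 4.1420 = 6.3420 pm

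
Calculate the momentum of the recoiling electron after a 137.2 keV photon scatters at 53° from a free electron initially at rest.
6.2595e-23 kg·m/s

The electron is initially at rest, so by conservation of momentum:
p⃗_e = p⃗₀ − p⃗'  (incident photon momentum minus scattered photon momentum)

Photon momentum magnitudes (p = h/λ = E/c):
λ₀ = hc/E₀ = 9.0367 pm → p₀ = h/λ₀ = 7.3324e-23 kg·m/s
Δλ = λ_C(1 − cos 53°) = 0.9661 pm
λ' = 10.0029 pm → p' = h/λ' = 6.6242e-23 kg·m/s

The scattered photon makes angle θ = 53° with the incident direction, so by the law of cosines:
|p⃗_e|² = p₀² + p'² − 2p₀p'cos θ
|p⃗_e|² = (7.3324e-23)² + (6.6242e-23)² − 2·7.3324e-23·6.6242e-23·cos(53°)
|p⃗_e| = 6.2595e-23 kg·m/s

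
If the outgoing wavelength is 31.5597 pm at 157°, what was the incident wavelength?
26.9000 pm

From λ' = λ + Δλ, we have λ = λ' - Δλ

First calculate the Compton shift:
Δλ = λ_C(1 - cos θ)
Δλ = 2.4263 × (1 - cos(157°))
Δλ = 2.4263 × 1.9205
Δλ = 4.6597 pm

Initial wavelength:
λ = λ' - Δλ
λ = 31.5597 - 4.6597
λ = 26.9000 pm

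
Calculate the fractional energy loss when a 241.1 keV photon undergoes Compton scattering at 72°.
0.2459 (or 24.59%)

Calculate initial and final photon energies:

Initial: E₀ = 241.1 keV → λ₀ = 5.1424 pm
Compton shift: Δλ = 1.6765 pm
Final wavelength: λ' = 6.8190 pm
Final energy: E' = 181.8223 keV

Fractional energy loss:
(E₀ - E')/E₀ = (241.1000 - 181.8223)/241.1000
= 59.2777/241.1000
= 0.2459
= 24.59%

(Intermediate values are shown rounded; full precision is carried through to the final answer.)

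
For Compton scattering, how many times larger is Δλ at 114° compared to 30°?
114° produces the larger shift by a factor of 10.500

Calculate both shifts using Δλ = λ_C(1 - cos θ):

For θ₁ = 30°:
Δλ₁ = 2.4263 × (1 - cos(30°))
Δλ₁ = 2.4263 × 0.1340
Δλ₁ = 0.3251 pm

For θ₂ = 114°:
Δλ₂ = 2.4263 × (1 - cos(114°))
Δλ₂ = 2.4263 × 1.4067
Δλ₂ = 3.4132 pm

The 114° angle produces the larger shift.
Ratio: 3.4132/0.3251 = 10.500

(Intermediate values are shown rounded; full precision is carried through to the final answer.)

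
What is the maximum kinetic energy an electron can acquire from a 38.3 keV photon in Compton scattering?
4.9928 keV

Maximum energy transfer occurs at θ = 180° (backscattering).

Initial photon: E₀ = 38.3 keV → λ₀ = 32.3719 pm

Maximum Compton shift (at 180°):
Δλ_max = 2λ_C = 2 × 2.4263 = 4.8526 pm

Final wavelength:
λ' = 32.3719 + 4.8526 = 37.2245 pm

Minimum photon energy (maximum energy to electron):
E'_min = hc/λ' = 33.3072 keV

Maximum electron kinetic energy:
K_max = E₀ - E'_min = 38.3000 - 33.3072 = 4.9928 keV

(Intermediate values are shown rounded; full precision is carried through to the final answer.)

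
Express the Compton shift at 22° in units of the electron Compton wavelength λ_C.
0.0728 λ_C

The Compton shift formula is:
Δλ = λ_C(1 - cos θ)

Dividing both sides by λ_C:
Δλ/λ_C = 1 - cos θ

For θ = 22°:
Δλ/λ_C = 1 - cos(22°)
Δλ/λ_C = 1 - 0.9272
Δλ/λ_C = 0.0728

This means the shift is 0.0728 × λ_C = 0.1767 pm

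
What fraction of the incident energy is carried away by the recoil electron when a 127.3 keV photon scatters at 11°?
0.0046 (or 0.46%)

Calculate initial and final photon energies:

Initial: E₀ = 127.3 keV → λ₀ = 9.7395 pm
Compton shift: Δλ = 0.0446 pm
Final wavelength: λ' = 9.7841 pm
Final energy: E' = 126.7200 keV

Fractional energy loss:
(E₀ - E')/E₀ = (127.3000 - 126.7200)/127.3000
= 0.5800/127.3000
= 0.0046
= 0.46%

(Intermediate values are shown rounded; full precision is carried through to the final answer.)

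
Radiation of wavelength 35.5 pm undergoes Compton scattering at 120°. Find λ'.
39.1395 pm

Using the Compton formula: λ' = λ + λ_C(1 − cos θ)

For θ = 120°, cos θ = -1/2 (exact) = -0.5000, so:
1 − cos 120° = 1 − (-1/2) = 1.5000

Δλ = λ_C × 1.5000 = 2.4263 × 1.5000 = 3.6395 pm

λ' = 35.5 + 3.6395 = 39.1395 pm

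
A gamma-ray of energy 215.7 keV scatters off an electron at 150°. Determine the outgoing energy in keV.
120.6594 keV

First convert energy to wavelength:
λ = hc/E, with hc ≈ 1239.842 keV·pm (i.e. 1239.842 eV·nm)

For E = 215.7 keV = 215700 eV:
λ = 1239.842 keV·pm / 215.7 keV
λ = 5.7480 pm

Calculate the Compton shift:
Δλ = λ_C(1 - cos(150°)) = 2.4263 × 1.8660
Δλ = 4.5276 pm

Final wavelength:
λ' = 5.7480 + 4.5276 = 10.2755 pm

Final energy:
E' = hc/λ' = 1239.842 / 10.2755 = 120.6594 keV

(Intermediate values are shown rounded; full precision is carried through to the final answer.)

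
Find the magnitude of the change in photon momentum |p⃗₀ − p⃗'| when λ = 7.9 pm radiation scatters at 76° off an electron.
9.4353e-23 kg·m/s

Photon momentum magnitude is p = h/λ.

Initial momentum:
p₀ = h/λ = 6.6261e-34/7.9000e-12 = 8.3874e-23 kg·m/s

After scattering:
λ' = λ + Δλ = 7.9 + 1.8393 = 9.7393 pm
p' = h/λ' = 6.6261e-34/9.7393e-12 = 6.8034e-23 kg·m/s

Momentum is a vector; the scattered photon's direction makes angle θ = 76° with the incident direction. The magnitude of the vector change Δp⃗ = p⃗₀ − p⃗' is found from the law of cosines:
|Δp⃗|² = p₀² + p'² − 2p₀p'cos θ
|Δp⃗|² = (8.3874e-23)² + (6.8034e-23)² − 2·8.3874e-23·6.8034e-23·cos(76°)
|Δp⃗| = 9.4353e-23 kg·m/s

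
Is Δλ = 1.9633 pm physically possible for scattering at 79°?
Yes, consistent

Calculate the expected shift for θ = 79°:

Δλ_expected = λ_C(1 - cos(79°))
Δλ_expected = 2.4263 × (1 - cos(79°))
Δλ_expected = 2.4263 × 0.8092
Δλ_expected = 1.9633 pm

Given shift: 1.9633 pm
Expected shift: 1.9633 pm
Difference: 0.0000 pm

The values match. This is consistent with Compton scattering at the stated angle.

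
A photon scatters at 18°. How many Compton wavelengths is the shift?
0.0489 λ_C

The Compton shift formula is:
Δλ = λ_C(1 - cos θ)

Dividing both sides by λ_C:
Δλ/λ_C = 1 - cos θ

For θ = 18°:
Δλ/λ_C = 1 - cos(18°)
Δλ/λ_C = 1 - 0.9511
Δλ/λ_C = 0.0489

This means the shift is 0.0489 × λ_C = 0.1188 pm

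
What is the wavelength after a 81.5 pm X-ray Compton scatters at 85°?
83.7148 pm

Using the Compton scattering formula:
λ' = λ + Δλ = λ + λ_C(1 - cos θ)

Given:
- Initial wavelength λ = 81.5 pm
- Scattering angle θ = 85°
- Compton wavelength λ_C ≈ 2.4263 pm

Calculate the shift:
Δλ = 2.4263 × (1 - cos(85°))
Δλ = 2.4263 × 0.9128
Δλ = 2.2148 pm

Final wavelength:
λ' = 81.5 + 2.2148 = 83.7148 pm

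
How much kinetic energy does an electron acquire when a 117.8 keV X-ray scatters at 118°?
29.8078 keV

By energy conservation: K_e = E_initial - E_final

First find the scattered photon energy:
Initial wavelength: λ = hc/E = 10.5250 pm
Compton shift: Δλ = λ_C(1 - cos(118°)) = 3.5654 pm
Final wavelength: λ' = 10.5250 + 3.5654 = 14.0904 pm
Final photon energy: E' = hc/λ' = 87.9922 keV

Electron kinetic energy:
K_e = E - E' = 117.8000 - 87.9922 = 29.8078 keV

(Intermediate values are shown rounded; full precision is carried through to the final answer.)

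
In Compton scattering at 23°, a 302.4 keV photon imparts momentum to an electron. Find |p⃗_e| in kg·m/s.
6.3393e-23 kg·m/s

The electron is initially at rest, so by conservation of momentum:
p⃗_e = p⃗₀ − p⃗'  (incident photon momentum minus scattered photon momentum)

Photon momentum magnitudes (p = h/λ = E/c):
λ₀ = hc/E₀ = 4.1000 pm → p₀ = h/λ₀ = 1.6161e-22 kg·m/s
Δλ = λ_C(1 − cos 23°) = 0.1929 pm
λ' = 4.2929 pm → p' = h/λ' = 1.5435e-22 kg·m/s

The scattered photon makes angle θ = 23° with the incident direction, so by the law of cosines:
|p⃗_e|² = p₀² + p'² − 2p₀p'cos θ
|p⃗_e|² = (1.6161e-22)² + (1.5435e-22)² − 2·1.6161e-22·1.5435e-22·cos(23°)
|p⃗_e| = 6.3393e-23 kg·m/s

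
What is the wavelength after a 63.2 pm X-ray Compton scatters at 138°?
67.4294 pm

Using the Compton scattering formula:
λ' = λ + Δλ = λ + λ_C(1 - cos θ)

Given:
- Initial wavelength λ = 63.2 pm
- Scattering angle θ = 138°
- Compton wavelength λ_C ≈ 2.4263 pm

Calculate the shift:
Δλ = 2.4263 × (1 - cos(138°))
Δλ = 2.4263 × 1.7431
Δλ = 4.2294 pm

Final wavelength:
λ' = 63.2 + 4.2294 = 67.4294 pm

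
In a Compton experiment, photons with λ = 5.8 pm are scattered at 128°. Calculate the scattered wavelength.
9.7201 pm

Using the Compton scattering formula:
λ' = λ + Δλ = λ + λ_C(1 - cos θ)

Given:
- Initial wavelength λ = 5.8 pm
- Scattering angle θ = 128°
- Compton wavelength λ_C ≈ 2.4263 pm

Calculate the shift:
Δλ = 2.4263 × (1 - cos(128°))
Δλ = 2.4263 × 1.6157
Δλ = 3.9201 pm

Final wavelength:
λ' = 5.8 + 3.9201 = 9.7201 pm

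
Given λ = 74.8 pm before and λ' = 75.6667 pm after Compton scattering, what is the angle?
50.00°

First find the wavelength shift:
Δλ = λ' - λ = 75.6667 - 74.8 = 0.8667 pm

Using Δλ = λ_C(1 - cos θ), with λ_C = h/(m_e·c) ≈ 2.42631024 pm:
cos θ = 1 - Δλ/λ_C
cos θ = 1 - 0.8667/2.42631024
cos θ = 0.642791

θ = arccos(0.642791)
θ = 50.00°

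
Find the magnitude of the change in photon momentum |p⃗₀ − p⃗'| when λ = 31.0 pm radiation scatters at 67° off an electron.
2.3072e-23 kg·m/s

Photon momentum magnitude is p = h/λ.

Initial momentum:
p₀ = h/λ = 6.6261e-34/3.1000e-11 = 2.1374e-23 kg·m/s

After scattering:
λ' = λ + Δλ = 31.0 + 1.4783 = 32.4783 pm
p' = h/λ' = 6.6261e-34/3.2478e-11 = 2.0402e-23 kg·m/s

Momentum is a vector; the scattered photon's direction makes angle θ = 67° with the incident direction. The magnitude of the vector change Δp⃗ = p⃗₀ − p⃗' is found from the law of cosines:
|Δp⃗|² = p₀² + p'² − 2p₀p'cos θ
|Δp⃗|² = (2.1374e-23)² + (2.0402e-23)² − 2·2.1374e-23·2.0402e-23·cos(67°)
|Δp⃗| = 2.3072e-23 kg·m/s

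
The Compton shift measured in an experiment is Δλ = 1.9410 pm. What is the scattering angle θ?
78.46°

From the Compton formula Δλ = λ_C(1 - cos θ), we can solve for θ:

cos θ = 1 - Δλ/λ_C

Given:
- Δλ = 1.9410 pm
- λ_C = h/(m_e·c) ≈ 2.42631024 pm

cos θ = 1 - 1.9410/2.42631024
cos θ = 1 - 0.799980
cos θ = 0.200020

θ = arccos(0.200020)
θ = 78.46°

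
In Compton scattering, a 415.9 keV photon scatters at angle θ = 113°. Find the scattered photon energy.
195.0832 keV

First convert energy to wavelength:
λ = hc/E, with hc ≈ 1239.842 keV·pm (i.e. 1239.842 eV·nm)

For E = 415.9 keV = 415900 eV:
λ = 1239.842 keV·pm / 415.9 keV
λ = 2.9811 pm

Calculate the Compton shift:
Δλ = λ_C(1 - cos(113°)) = 2.4263 × 1.3907
Δλ = 3.3743 pm

Final wavelength:
λ' = 2.9811 + 3.3743 = 6.3555 pm

Final energy:
E' = hc/λ' = 1239.842 / 6.3555 = 195.0832 keV

(Intermediate values are shown rounded; full precision is carried through to the final answer.)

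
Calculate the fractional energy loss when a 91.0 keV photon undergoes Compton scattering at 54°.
0.0684 (or 6.84%)

Calculate initial and final photon energies:

Initial: E₀ = 91.0 keV → λ₀ = 13.6246 pm
Compton shift: Δλ = 1.0002 pm
Final wavelength: λ' = 14.6248 pm
Final energy: E' = 84.7767 keV

Fractional energy loss:
(E₀ - E')/E₀ = (91.0000 - 84.7767)/91.0000
= 6.2233/91.0000
= 0.0684
= 6.84%

(Intermediate values are shown rounded; full precision is carried through to the final answer.)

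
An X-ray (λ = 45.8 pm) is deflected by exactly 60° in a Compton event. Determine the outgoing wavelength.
47.0132 pm

Using the Compton formula: λ' = λ + λ_C(1 − cos θ)

For θ = 60°, cos θ = 1/2 (exact) = 0.5000, so:
1 − cos 60° = 1 − (1/2) = 0.5000

Δλ = λ_C × 0.5000 = 2.4263 × 0.5000 = 1.2132 pm

λ' = 45.8 + 1.2132 = 47.0132 pm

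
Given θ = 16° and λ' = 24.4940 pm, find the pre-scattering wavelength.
24.4000 pm

From λ' = λ + Δλ, we have λ = λ' - Δλ

First calculate the Compton shift:
Δλ = λ_C(1 - cos θ)
Δλ = 2.4263 × (1 - cos(16°))
Δλ = 2.4263 × 0.0387
Δλ = 0.0940 pm

Initial wavelength:
λ = λ' - Δλ
λ = 24.4940 - 0.0940
λ = 24.4000 pm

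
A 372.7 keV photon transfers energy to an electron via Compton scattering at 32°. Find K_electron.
37.1842 keV

By energy conservation: K_e = E_initial - E_final

First find the scattered photon energy:
Initial wavelength: λ = hc/E = 3.3266 pm
Compton shift: Δλ = λ_C(1 - cos(32°)) = 0.3687 pm
Final wavelength: λ' = 3.3266 + 0.3687 = 3.6953 pm
Final photon energy: E' = hc/λ' = 335.5158 keV

Electron kinetic energy:
K_e = E - E' = 372.7000 - 335.5158 = 37.1842 keV

(Intermediate values are shown rounded; full precision is carried through to the final answer.)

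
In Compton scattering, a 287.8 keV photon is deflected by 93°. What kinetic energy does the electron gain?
107.0991 keV

By energy conservation: K_e = E_initial - E_final

First find the scattered photon energy:
Initial wavelength: λ = hc/E = 4.3080 pm
Compton shift: Δλ = λ_C(1 - cos(93°)) = 2.5533 pm
Final wavelength: λ' = 4.3080 + 2.5533 = 6.8613 pm
Final photon energy: E' = hc/λ' = 180.7009 keV

Electron kinetic energy:
K_e = E - E' = 287.8000 - 180.7009 = 107.0991 keV

(Intermediate values are shown rounded; full precision is carried through to the final answer.)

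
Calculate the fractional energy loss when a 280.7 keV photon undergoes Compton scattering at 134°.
0.4821 (or 48.21%)

Calculate initial and final photon energies:

Initial: E₀ = 280.7 keV → λ₀ = 4.4170 pm
Compton shift: Δλ = 4.1118 pm
Final wavelength: λ' = 8.5287 pm
Final energy: E' = 145.3724 keV

Fractional energy loss:
(E₀ - E')/E₀ = (280.7000 - 145.3724)/280.7000
= 135.3276/280.7000
= 0.4821
= 48.21%

(Intermediate values are shown rounded; full precision is carried through to the final answer.)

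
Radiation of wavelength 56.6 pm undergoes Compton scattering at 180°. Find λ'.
61.4526 pm

Using the Compton formula: λ' = λ + λ_C(1 − cos θ)

For θ = 180°, cos θ = -1 (exact) = -1.0000, so:
1 − cos 180° = 1 − (-1) = 2.0000

Δλ = λ_C × 2.0000 = 2.4263 × 2.0000 = 4.8526 pm

λ' = 56.6 + 4.8526 = 61.4526 pm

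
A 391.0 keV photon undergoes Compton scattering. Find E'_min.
154.5249 keV (at θ = 180°)

The scattered photon has minimum energy when its wavelength is maximum, i.e., when the Compton shift Δλ = λ_C(1 − cos θ) is maximum. This occurs at θ = 180° (backscattering), giving Δλ_max = 2λ_C = 4.8526 pm.

Initial wavelength: λ₀ = hc/E₀ = 3.1710 pm
Maximum final wavelength: λ'_max = λ₀ + 2λ_C = 3.1710 + 4.8526 = 8.0236 pm
Minimum final energy: E'_min = hc/λ'_max = 154.5249 keV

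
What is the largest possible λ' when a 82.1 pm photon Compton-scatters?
86.9526 pm (at θ = 180°)

The Compton shift is Δλ = λ_C(1 − cos θ).

Since cos θ ranges from −1 to 1, the factor (1 − cos θ) ranges from 0 to 2; the maximum shift occurs at θ = 180° (backscattering):
Δλ_max = 2λ_C = 2 × 2.4263 pm = 4.8526 pm

Maximum scattered wavelength:
λ'_max = λ₀ + Δλ_max = 82.1 + 4.8526 = 86.9526 pm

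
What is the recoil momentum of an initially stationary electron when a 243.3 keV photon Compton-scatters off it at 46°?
9.6367e-23 kg·m/s

The electron is initially at rest, so by conservation of momentum:
p⃗_e = p⃗₀ − p⃗'  (incident photon momentum minus scattered photon momentum)

Photon momentum magnitudes (p = h/λ = E/c):
λ₀ = hc/E₀ = 5.0959 pm → p₀ = h/λ₀ = 1.3003e-22 kg·m/s
Δλ = λ_C(1 − cos 46°) = 0.7409 pm
λ' = 5.8368 pm → p' = h/λ' = 1.1352e-22 kg·m/s

The scattered photon makes angle θ = 46° with the incident direction, so by the law of cosines:
|p⃗_e|² = p₀² + p'² − 2p₀p'cos θ
|p⃗_e|² = (1.3003e-22)² + (1.1352e-22)² − 2·1.3003e-22·1.1352e-22·cos(46°)
|p⃗_e| = 9.6367e-23 kg·m/s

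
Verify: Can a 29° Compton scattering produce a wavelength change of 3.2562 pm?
No, inconsistent

Calculate the expected shift for θ = 29°:

Δλ_expected = λ_C(1 - cos(29°))
Δλ_expected = 2.4263 × (1 - cos(29°))
Δλ_expected = 2.4263 × 0.1254
Δλ_expected = 0.3042 pm

Given shift: 3.2562 pm
Expected shift: 0.3042 pm
Difference: 2.9519 pm

The values do not match. The given shift corresponds to θ ≈ 110.0°, not 29°.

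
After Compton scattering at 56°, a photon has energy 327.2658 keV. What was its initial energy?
456.0000 keV

Convert final energy to wavelength (hc ≈ 1239.842 keV·pm):
λ' = hc/E' = 1239.842 / 327.2658 = 3.7885 pm

Calculate the Compton shift:
Δλ = λ_C(1 - cos(56°))
Δλ = 2.4263 × (1 - cos(56°))
Δλ = 1.0695 pm

Initial wavelength:
λ = λ' - Δλ = 3.7885 - 1.0695 = 2.7190 pm

Initial energy:
E = hc/λ = 1239.842 / 2.7190 = 456.0000 keV

(Intermediate values are shown rounded; full precision is carried through to the final answer.)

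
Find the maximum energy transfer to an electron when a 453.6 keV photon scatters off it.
290.1609 keV

Maximum energy transfer occurs at θ = 180° (backscattering).

Initial photon: E₀ = 453.6 keV → λ₀ = 2.7333 pm

Maximum Compton shift (at 180°):
Δλ_max = 2λ_C = 2 × 2.4263 = 4.8526 pm

Final wavelength:
λ' = 2.7333 + 4.8526 = 7.5860 pm

Minimum photon energy (maximum energy to electron):
E'_min = hc/λ' = 163.4391 keV

Maximum electron kinetic energy:
K_max = E₀ - E'_min = 453.6000 - 163.4391 = 290.1609 keV

(Intermediate values are shown rounded; full precision is carried through to the final answer.)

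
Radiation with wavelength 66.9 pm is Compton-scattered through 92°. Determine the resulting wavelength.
69.4110 pm

Using the Compton scattering formula:
λ' = λ + Δλ = λ + λ_C(1 - cos θ)

Given:
- Initial wavelength λ = 66.9 pm
- Scattering angle θ = 92°
- Compton wavelength λ_C ≈ 2.4263 pm

Calculate the shift:
Δλ = 2.4263 × (1 - cos(92°))
Δλ = 2.4263 × 1.0349
Δλ = 2.5110 pm

Final wavelength:
λ' = 66.9 + 2.5110 = 69.4110 pm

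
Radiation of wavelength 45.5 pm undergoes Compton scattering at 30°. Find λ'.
45.8251 pm

Using the Compton formula: λ' = λ + λ_C(1 − cos θ)

For θ = 30°, cos θ = √3/2 (exact) ≈ 0.8660, so:
1 − cos 30° = 1 − (√3/2) ≈ 0.1340

Δλ = λ_C × 0.1340 = 2.4263 × 0.1340 = 0.3251 pm

λ' = 45.5 + 0.3251 = 45.8251 pm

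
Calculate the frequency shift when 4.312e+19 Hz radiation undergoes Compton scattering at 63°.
6.901e+18 Hz (decrease)

Convert frequency to wavelength (c = 299792458 m/s):
λ₀ = c/f₀ = 299792458/4.312e+19 = 6.9525153e-12 m = 6.9525 pm

Calculate Compton shift:
Δλ = λ_C(1 - cos(63°)) = 1.3248 pm

Final wavelength:
λ' = λ₀ + Δλ = 6.9525 + 1.3248 = 8.2773 pm

Final frequency:
f' = c/λ' = 299792458/8.2773037e-12 = 3.6218613e+19 Hz

Frequency shift (decrease):
Δf = f₀ - f' = 4.312e+19 - 3.6218613e+19 = 6.901e+18 Hz

(Intermediate values are shown rounded; full precision is carried through to the final answer.)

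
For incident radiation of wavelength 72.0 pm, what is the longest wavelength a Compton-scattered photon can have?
76.8526 pm (at θ = 180°)

The Compton shift is Δλ = λ_C(1 − cos θ).

Since cos θ ranges from −1 to 1, the factor (1 − cos θ) ranges from 0 to 2; the maximum shift occurs at θ = 180° (backscattering):
Δλ_max = 2λ_C = 2 × 2.4263 pm = 4.8526 pm

Maximum scattered wavelength:
λ'_max = λ₀ + Δλ_max = 72.0 + 4.8526 = 76.8526 pm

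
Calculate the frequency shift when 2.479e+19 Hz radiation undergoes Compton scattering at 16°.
1.912e+17 Hz (decrease)

Convert frequency to wavelength (c = 299792458 m/s):
λ₀ = c/f₀ = 299792458/2.479e+19 = 1.2093282e-11 m = 12.0933 pm

Calculate Compton shift:
Δλ = λ_C(1 - cos(16°)) = 0.0940 pm

Final wavelength:
λ' = λ₀ + Δλ = 12.0933 + 0.0940 = 12.1873 pm

Final frequency:
f' = c/λ' = 299792458/1.2187273e-11 = 2.4598814e+19 Hz

Frequency shift (decrease):
Δf = f₀ - f' = 2.479e+19 - 2.4598814e+19 = 1.912e+17 Hz

(Intermediate values are shown rounded; full precision is carried through to the final answer.)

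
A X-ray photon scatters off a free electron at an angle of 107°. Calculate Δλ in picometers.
3.1357 pm

Using the Compton scattering formula:
Δλ = λ_C(1 - cos θ)

where λ_C = h/(m_e·c) ≈ 2.4263 pm is the Compton wavelength of an electron.

For θ = 107°:
cos(107°) = -0.2924
1 - cos(107°) = 1.2924

Δλ = 2.4263 × 1.2924
Δλ = 3.1357 pm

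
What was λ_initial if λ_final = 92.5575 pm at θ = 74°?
90.8000 pm

From λ' = λ + Δλ, we have λ = λ' - Δλ

First calculate the Compton shift:
Δλ = λ_C(1 - cos θ)
Δλ = 2.4263 × (1 - cos(74°))
Δλ = 2.4263 × 0.7244
Δλ = 1.7575 pm

Initial wavelength:
λ = λ' - Δλ
λ = 92.5575 - 1.7575
λ = 90.8000 pm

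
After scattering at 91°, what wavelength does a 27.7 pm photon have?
30.1687 pm

Using the Compton scattering formula:
λ' = λ + Δλ = λ + λ_C(1 - cos θ)

Given:
- Initial wavelength λ = 27.7 pm
- Scattering angle θ = 91°
- Compton wavelength λ_C ≈ 2.4263 pm

Calculate the shift:
Δλ = 2.4263 × (1 - cos(91°))
Δλ = 2.4263 × 1.0175
Δλ = 2.4687 pm

Final wavelength:
λ' = 27.7 + 2.4687 = 30.1687 pm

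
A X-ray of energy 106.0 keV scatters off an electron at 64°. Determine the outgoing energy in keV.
94.9393 keV

First convert energy to wavelength:
λ = hc/E, with hc ≈ 1239.842 keV·pm (i.e. 1239.842 eV·nm)

For E = 106.0 keV = 106000 eV:
λ = 1239.842 keV·pm / 106.0 keV
λ = 11.6966 pm

Calculate the Compton shift:
Δλ = λ_C(1 - cos(64°)) = 2.4263 × 0.5616
Δλ = 1.3627 pm

Final wavelength:
λ' = 11.6966 + 1.3627 = 13.0593 pm

Final energy:
E' = hc/λ' = 1239.842 / 13.0593 = 94.9393 keV

(Intermediate values are shown rounded; full precision is carried through to the final answer.)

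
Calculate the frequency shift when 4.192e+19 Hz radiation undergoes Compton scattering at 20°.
8.405e+17 Hz (decrease)

Convert frequency to wavelength (c = 299792458 m/s):
λ₀ = c/f₀ = 299792458/4.192e+19 = 7.1515376e-12 m = 7.1515 pm

Calculate Compton shift:
Δλ = λ_C(1 - cos(20°)) = 0.1463 pm

Final wavelength:
λ' = λ₀ + Δλ = 7.1515 + 0.1463 = 7.2979 pm

Final frequency:
f' = c/λ' = 299792458/7.2978621e-12 = 4.1079491e+19 Hz

Frequency shift (decrease):
Δf = f₀ - f' = 4.192e+19 - 4.1079491e+19 = 8.405e+17 Hz

(Intermediate values are shown rounded; full precision is carried through to the final answer.)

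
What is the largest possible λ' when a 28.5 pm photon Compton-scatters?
33.3526 pm (at θ = 180°)

The Compton shift is Δλ = λ_C(1 − cos θ).

Since cos θ ranges from −1 to 1, the factor (1 − cos θ) ranges from 0 to 2; the maximum shift occurs at θ = 180° (backscattering):
Δλ_max = 2λ_C = 2 × 2.4263 pm = 4.8526 pm

Maximum scattered wavelength:
λ'_max = λ₀ + Δλ_max = 28.5 + 4.8526 = 33.3526 pm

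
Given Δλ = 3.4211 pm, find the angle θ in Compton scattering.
114.20°

From the Compton formula Δλ = λ_C(1 - cos θ), we can solve for θ:

cos θ = 1 - Δλ/λ_C

Given:
- Δλ = 3.4211 pm
- λ_C = h/(m_e·c) ≈ 2.42631024 pm

cos θ = 1 - 3.4211/2.42631024
cos θ = 1 - 1.410001
cos θ = -0.410001

θ = arccos(-0.410001)
θ = 114.20°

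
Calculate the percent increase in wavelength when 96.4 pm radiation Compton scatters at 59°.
1.2206%

Calculate the Compton shift:
Δλ = λ_C(1 - cos(59°))
Δλ = 2.4263 × (1 - cos(59°))
Δλ = 2.4263 × 0.4850
Δλ = 1.1767 pm

Percentage change:
(Δλ/λ₀) × 100 = (1.1767/96.4) × 100
= 1.2206%

(Intermediate values are shown rounded; full precision is carried through to the final answer.)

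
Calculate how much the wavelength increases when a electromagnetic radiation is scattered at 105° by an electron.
3.0543 pm

Using the Compton scattering formula:
Δλ = λ_C(1 - cos θ)

where λ_C = h/(m_e·c) ≈ 2.4263 pm is the Compton wavelength of an electron.

For θ = 105°:
cos(105°) = -0.2588
1 - cos(105°) = 1.2588

Δλ = 2.4263 × 1.2588
Δλ = 3.0543 pm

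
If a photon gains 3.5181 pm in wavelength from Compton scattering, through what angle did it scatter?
116.74°

From the Compton formula Δλ = λ_C(1 - cos θ), we can solve for θ:

cos θ = 1 - Δλ/λ_C

Given:
- Δλ = 3.5181 pm
- λ_C = h/(m_e·c) ≈ 2.42631024 pm

cos θ = 1 - 3.5181/2.42631024
cos θ = 1 - 1.449979
cos θ = -0.449979

θ = arccos(-0.449979)
θ = 116.74°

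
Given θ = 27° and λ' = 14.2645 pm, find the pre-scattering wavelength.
14.0000 pm

From λ' = λ + Δλ, we have λ = λ' - Δλ

First calculate the Compton shift:
Δλ = λ_C(1 - cos θ)
Δλ = 2.4263 × (1 - cos(27°))
Δλ = 2.4263 × 0.1090
Δλ = 0.2645 pm

Initial wavelength:
λ = λ' - Δλ
λ = 14.2645 - 0.2645
λ = 14.0000 pm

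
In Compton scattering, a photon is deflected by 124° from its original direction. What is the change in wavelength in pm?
3.7831 pm

Using the Compton scattering formula:
Δλ = λ_C(1 - cos θ)

where λ_C = h/(m_e·c) ≈ 2.4263 pm is the Compton wavelength of an electron.

For θ = 124°:
cos(124°) = -0.5592
1 - cos(124°) = 1.5592

Δλ = 2.4263 × 1.5592
Δλ = 3.7831 pm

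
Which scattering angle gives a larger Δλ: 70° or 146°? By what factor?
146° produces the larger shift by a factor of 2.780

Calculate both shifts using Δλ = λ_C(1 - cos θ):

For θ₁ = 70°:
Δλ₁ = 2.4263 × (1 - cos(70°))
Δλ₁ = 2.4263 × 0.6580
Δλ₁ = 1.5965 pm

For θ₂ = 146°:
Δλ₂ = 2.4263 × (1 - cos(146°))
Δλ₂ = 2.4263 × 1.8290
Δλ₂ = 4.4378 pm

The 146° angle produces the larger shift.
Ratio: 4.4378/1.5965 = 2.780

(Intermediate values are shown rounded; full precision is carried through to the final answer.)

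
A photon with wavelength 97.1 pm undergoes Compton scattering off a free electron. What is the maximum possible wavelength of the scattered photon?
101.9526 pm (at θ = 180°)

The Compton shift is Δλ = λ_C(1 − cos θ).

Since cos θ ranges from −1 to 1, the factor (1 − cos θ) ranges from 0 to 2; the maximum shift occurs at θ = 180° (backscattering):
Δλ_max = 2λ_C = 2 × 2.4263 pm = 4.8526 pm

Maximum scattered wavelength:
λ'_max = λ₀ + Δλ_max = 97.1 + 4.8526 = 101.9526 pm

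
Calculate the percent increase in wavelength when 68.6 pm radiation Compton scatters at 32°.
0.5374%

Calculate the Compton shift:
Δλ = λ_C(1 - cos(32°))
Δλ = 2.4263 × (1 - cos(32°))
Δλ = 2.4263 × 0.1520
Δλ = 0.3687 pm

Percentage change:
(Δλ/λ₀) × 100 = (0.3687/68.6) × 100
= 0.5374%

(Intermediate values are shown rounded; full precision is carried through to the final answer.)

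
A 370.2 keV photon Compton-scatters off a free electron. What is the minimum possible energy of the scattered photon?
151.1683 keV (at θ = 180°)

The scattered photon has minimum energy when its wavelength is maximum, i.e., when the Compton shift Δλ = λ_C(1 − cos θ) is maximum. This occurs at θ = 180° (backscattering), giving Δλ_max = 2λ_C = 4.8526 pm.

Initial wavelength: λ₀ = hc/E₀ = 3.3491 pm
Maximum final wavelength: λ'_max = λ₀ + 2λ_C = 3.3491 + 4.8526 = 8.2017 pm
Minimum final energy: E'_min = hc/λ'_max = 151.1683 keV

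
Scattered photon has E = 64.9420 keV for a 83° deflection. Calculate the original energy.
73.1000 keV

Convert final energy to wavelength (hc ≈ 1239.842 keV·pm):
λ' = hc/E' = 1239.842 / 64.9420 = 19.0915 pm

Calculate the Compton shift:
Δλ = λ_C(1 - cos(83°))
Δλ = 2.4263 × (1 - cos(83°))
Δλ = 2.1306 pm

Initial wavelength:
λ = λ' - Δλ = 19.0915 - 2.1306 = 16.9609 pm

Initial energy:
E = hc/λ = 1239.842 / 16.9609 = 73.1000 keV

(Intermediate values are shown rounded; full precision is carried through to the final answer.)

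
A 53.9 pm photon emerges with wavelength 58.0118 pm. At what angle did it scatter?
134.00°

First find the wavelength shift:
Δλ = λ' - λ = 58.0118 - 53.9 = 4.1118 pm

Using Δλ = λ_C(1 - cos θ), with λ_C = h/(m_e·c) ≈ 2.42631024 pm:
cos θ = 1 - Δλ/λ_C
cos θ = 1 - 4.1118/2.42631024
cos θ = -0.694672

θ = arccos(-0.694672)
θ = 134.00°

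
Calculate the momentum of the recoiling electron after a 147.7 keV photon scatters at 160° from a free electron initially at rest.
1.2764e-22 kg·m/s

The electron is initially at rest, so by conservation of momentum:
p⃗_e = p⃗₀ − p⃗'  (incident photon momentum minus scattered photon momentum)

Photon momentum magnitudes (p = h/λ = E/c):
λ₀ = hc/E₀ = 8.3943 pm → p₀ = h/λ₀ = 7.8935e-23 kg·m/s
Δλ = λ_C(1 − cos 160°) = 4.7063 pm
λ' = 13.1006 pm → p' = h/λ' = 5.0578e-23 kg·m/s

The scattered photon makes angle θ = 160° with the incident direction, so by the law of cosines:
|p⃗_e|² = p₀² + p'² − 2p₀p'cos θ
|p⃗_e|² = (7.8935e-23)² + (5.0578e-23)² − 2·7.8935e-23·5.0578e-23·cos(160°)
|p⃗_e| = 1.2764e-22 kg·m/s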